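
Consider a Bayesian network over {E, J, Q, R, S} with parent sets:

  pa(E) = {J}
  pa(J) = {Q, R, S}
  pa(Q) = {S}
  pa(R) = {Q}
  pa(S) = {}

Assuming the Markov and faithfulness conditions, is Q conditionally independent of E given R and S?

Enumerating the 3 paths from Q to E and testing each for blocking by {R, S}:
Path 1: Q ← S → J → E
  S is a fork here and S is conditioned on, so the path is blocked at S.
Path 2: Q → J → E
  J is a chain and J is not conditioned on — no node blocks this path, so it is active.
Path 3: Q → R → J → E
  R is a chain here and R is conditioned on, so the path is blocked at R.
Since the path Q → J → E is active, Q and E are not d-separated given {R, S}.

No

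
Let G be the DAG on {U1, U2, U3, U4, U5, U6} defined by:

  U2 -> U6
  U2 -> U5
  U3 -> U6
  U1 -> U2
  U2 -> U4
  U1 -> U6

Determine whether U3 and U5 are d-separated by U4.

Enumerating the 2 paths from U3 to U5 and testing each for blocking by {U4}:
Path 1: U3 → U6 ← U1 → U2 → U5
  U6 is a collider here and neither U6 nor any of its descendants is conditioned on, so the collider stays closed — the path is blocked at U6.
Path 2: U3 → U6 ← U2 → U5
  U6 is a collider here and neither U6 nor any of its descendants is conditioned on, so the collider stays closed — the path is blocked at U6.
All paths are blocked; U3 ⊥ U5 | {U4} holds.

Yes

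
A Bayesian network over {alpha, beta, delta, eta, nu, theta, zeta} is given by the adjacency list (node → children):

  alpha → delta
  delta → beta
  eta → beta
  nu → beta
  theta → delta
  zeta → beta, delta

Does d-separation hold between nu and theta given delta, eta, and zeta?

2 paths connect nu and theta; each must be blocked for d-separation to hold:
Path 1: nu → beta ← zeta → delta ← theta
  beta is a collider here and neither beta nor any of its descendants is conditioned on, so the collider stays closed — the path is blocked at beta.
Path 2: nu → beta ← delta ← theta
  beta is a collider here and neither beta nor any of its descendants is conditioned on, so the collider stays closed — the path is blocked at beta.
All paths are blocked; nu ⊥ theta | {delta, eta, zeta} holds.

Yes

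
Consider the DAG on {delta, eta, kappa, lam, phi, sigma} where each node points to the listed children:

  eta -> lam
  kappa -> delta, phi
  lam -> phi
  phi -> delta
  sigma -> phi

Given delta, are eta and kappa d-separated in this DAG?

No

Enumerating the 2 paths from eta to kappa and testing each for blocking by {delta}:
Path 1: eta → lam → phi ← kappa
  lam is a chain and lam is not conditioned on; phi is a collider and its descendant delta is conditioned on, which opens it — no node blocks this path, so it is active.
Path 2: eta → lam → phi → delta ← kappa
  lam is a chain and lam is not conditioned on; phi is a chain and phi is not conditioned on; delta is a collider and delta is conditioned on, which opens it — no node blocks this path, so it is active.
Since the path eta → lam → phi ← kappa is active, eta and kappa are not d-separated given {delta}.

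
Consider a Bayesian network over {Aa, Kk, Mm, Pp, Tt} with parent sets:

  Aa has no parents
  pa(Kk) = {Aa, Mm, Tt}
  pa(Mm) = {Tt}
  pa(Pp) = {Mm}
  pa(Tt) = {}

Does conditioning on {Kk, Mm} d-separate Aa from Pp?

There are 2 undirected paths between Aa and Pp; checking each against the conditioning set {Kk, Mm}:
  1. Aa → Kk ← Tt → Mm → Pp — Kk:collider[open]; Tt:fork[open]; Mm:chain[blocks] ⇒ blocked
  2. Aa → Kk ← Mm → Pp — Kk:collider[open]; Mm:fork[blocks] ⇒ blocked
Every path is blocked, so Aa and Pp are d-separated given {Kk, Mm}.

Yes — Aa and Pp are d-separated given {Kk, Mm}.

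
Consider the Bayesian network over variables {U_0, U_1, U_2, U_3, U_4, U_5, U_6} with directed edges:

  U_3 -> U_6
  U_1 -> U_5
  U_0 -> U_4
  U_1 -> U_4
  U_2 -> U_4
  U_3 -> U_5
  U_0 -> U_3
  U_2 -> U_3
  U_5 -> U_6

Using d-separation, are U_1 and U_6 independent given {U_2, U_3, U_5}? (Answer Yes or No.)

Enumerating the 6 paths from U_1 to U_6 and testing each for blocking by {U_2, U_3, U_5}:
Path 1: U_1 → U_4 ← U_2 → U_3 → U_5 → U_6
  U_4 is a collider here and neither U_4 nor any of its descendants is conditioned on, so the collider stays closed — the path is blocked at U_4.
Path 2: U_1 → U_4 ← U_2 → U_3 → U_6
  U_4 is a collider here and neither U_4 nor any of its descendants is conditioned on, so the collider stays closed — the path is blocked at U_4.
Path 3: U_1 → U_4 ← U_0 → U_3 → U_5 → U_6
  U_4 is a collider here and neither U_4 nor any of its descendants is conditioned on, so the collider stays closed — the path is blocked at U_4.
Path 4: U_1 → U_4 ← U_0 → U_3 → U_6
  U_4 is a collider here and neither U_4 nor any of its descendants is conditioned on, so the collider stays closed — the path is blocked at U_4.
Path 5: U_1 → U_5 ← U_3 → U_6
  U_3 is a fork here and U_3 is conditioned on, so the path is blocked at U_3.
Path 6: U_1 → U_5 → U_6
  U_5 is a chain here and U_5 is conditioned on, so the path is blocked at U_5.
Every path is blocked, so U_1 and U_6 are d-separated given {U_2, U_3, U_5}.

Yes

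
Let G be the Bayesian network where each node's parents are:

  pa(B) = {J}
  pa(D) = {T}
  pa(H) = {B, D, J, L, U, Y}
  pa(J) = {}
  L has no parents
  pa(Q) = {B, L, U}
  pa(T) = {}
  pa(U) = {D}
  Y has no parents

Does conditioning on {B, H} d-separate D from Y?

5 paths connect D and Y; each must be blocked for d-separation to hold:
Path 1: D → U → Q ← L → H ← Y
  Q is a collider here and neither Q nor any of its descendants is conditioned on, so the collider stays closed — the path is blocked at Q.
Path 2: D → U → Q ← B ← J → H ← Y
  Q is a collider here and neither Q nor any of its descendants is conditioned on, so the collider stays closed — the path is blocked at Q.
Path 3: D → U → Q ← B → H ← Y
  Q is a collider here and neither Q nor any of its descendants is conditioned on, so the collider stays closed — the path is blocked at Q.
Path 4: D → U → H ← Y
  U is a chain and U is not conditioned on; H is a collider and H is conditioned on, which opens it — no node blocks this path, so it is active.
Path 5: D → H ← Y
  H is a collider and H is conditioned on, which opens it — no node blocks this path, so it is active.
Since the path D → U → H ← Y is active, D and Y are not d-separated given {B, H}.

No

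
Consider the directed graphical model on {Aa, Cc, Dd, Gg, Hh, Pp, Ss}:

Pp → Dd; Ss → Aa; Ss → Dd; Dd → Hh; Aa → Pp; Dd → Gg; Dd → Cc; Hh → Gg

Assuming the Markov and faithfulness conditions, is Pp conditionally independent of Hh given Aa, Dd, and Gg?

There are 4 undirected paths between Pp and Hh; checking each against the conditioning set {Aa, Dd, Gg}:
Path 1: Pp ← Aa ← Ss → Dd → Gg ← Hh
  Aa is a chain here and Aa is conditioned on, so the path is blocked at Aa.
Path 2: Pp ← Aa ← Ss → Dd → Hh
  Aa is a chain here and Aa is conditioned on, so the path is blocked at Aa.
Path 3: Pp → Dd → Gg ← Hh
  Dd is a chain here and Dd is conditioned on, so the path is blocked at Dd.
Path 4: Pp → Dd → Hh
  Dd is a chain here and Dd is conditioned on, so the path is blocked at Dd.
Since every path is blocked, d-separation holds.

Yes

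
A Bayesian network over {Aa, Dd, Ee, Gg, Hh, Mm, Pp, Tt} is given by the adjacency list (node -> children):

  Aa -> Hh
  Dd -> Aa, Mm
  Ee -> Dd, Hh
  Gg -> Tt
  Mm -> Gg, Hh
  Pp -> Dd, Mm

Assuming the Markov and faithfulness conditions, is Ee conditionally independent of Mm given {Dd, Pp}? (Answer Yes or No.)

We examine all 6 paths between Ee and Mm:
  1. Ee → Hh ← Mm — Hh:collider[blocks] ⇒ blocked
  2. Ee → Hh ← Aa ← Dd → Mm — Hh:collider[blocks]; Aa:chain[open]; Dd:fork[blocks] ⇒ blocked
  3. Ee → Hh ← Aa ← Dd ← Pp → Mm — Hh:collider[blocks]; Aa:chain[open]; Dd:chain[blocks]; Pp:fork[blocks] ⇒ blocked
  4. Ee → Dd → Mm — Dd:chain[blocks] ⇒ blocked
  5. Ee → Dd → Aa → Hh ← Mm — Dd:chain[blocks]; Aa:chain[open]; Hh:collider[blocks] ⇒ blocked
  6. Ee → Dd ← Pp → Mm — Dd:collider[open]; Pp:fork[blocks] ⇒ blocked
All paths are blocked; Ee ⊥ Mm | {Dd, Pp} holds.

Yes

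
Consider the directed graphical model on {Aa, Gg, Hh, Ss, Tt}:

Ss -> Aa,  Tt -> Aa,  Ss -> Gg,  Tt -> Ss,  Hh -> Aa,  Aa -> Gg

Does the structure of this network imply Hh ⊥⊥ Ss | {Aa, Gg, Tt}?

No — Hh and Ss are not d-separated given {Aa, Gg, Tt}.

We examine all 3 paths between Hh and Ss:
  1. Hh → Aa → Gg ← Ss — Aa:chain[blocks]; Gg:collider[open] ⇒ blocked
  2. Hh → Aa ← Tt → Ss — Aa:collider[open]; Tt:fork[blocks] ⇒ blocked
  3. Hh → Aa ← Ss — Aa:collider[open] ⇒ active
Since the path Hh → Aa ← Ss is active, Hh and Ss are not d-separated given {Aa, Gg, Tt}.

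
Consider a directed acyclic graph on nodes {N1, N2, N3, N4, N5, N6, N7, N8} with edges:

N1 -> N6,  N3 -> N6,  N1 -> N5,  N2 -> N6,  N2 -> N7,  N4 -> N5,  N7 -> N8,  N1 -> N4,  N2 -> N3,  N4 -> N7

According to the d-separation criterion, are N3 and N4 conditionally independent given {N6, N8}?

There are 6 undirected paths between N3 and N4; checking each against the conditioning set {N6, N8}:
Path 1: N3 ← N2 → N6 ← N1 → N5 ← N4
  N5 is a collider here and neither N5 nor any of its descendants is conditioned on, so the collider stays closed — the path is blocked at N5.
Path 2: N3 ← N2 → N6 ← N1 → N4
  N2 is a fork and N2 is not conditioned on; N6 is a collider and N6 is conditioned on, which opens it; N1 is a fork and N1 is not conditioned on — no node blocks this path, so it is active.
Path 3: N3 ← N2 → N7 ← N4
  N2 is a fork and N2 is not conditioned on; N7 is a collider and its descendant N8 is conditioned on, which opens it — no node blocks this path, so it is active.
Path 4: N3 → N6 ← N2 → N7 ← N4
  N6 is a collider and N6 is conditioned on, which opens it; N2 is a fork and N2 is not conditioned on; N7 is a collider and its descendant N8 is conditioned on, which opens it — no node blocks this path, so it is active.
Path 5: N3 → N6 ← N1 → N5 ← N4
  N5 is a collider here and neither N5 nor any of its descendants is conditioned on, so the collider stays closed — the path is blocked at N5.
Path 6: N3 → N6 ← N1 → N4
  N6 is a collider and N6 is conditioned on, which opens it; N1 is a fork and N1 is not conditioned on — no node blocks this path, so it is active.
Since the path N3 ← N2 → N6 ← N1 → N4 is active, N3 and N4 are not d-separated given {N6, N8}.

No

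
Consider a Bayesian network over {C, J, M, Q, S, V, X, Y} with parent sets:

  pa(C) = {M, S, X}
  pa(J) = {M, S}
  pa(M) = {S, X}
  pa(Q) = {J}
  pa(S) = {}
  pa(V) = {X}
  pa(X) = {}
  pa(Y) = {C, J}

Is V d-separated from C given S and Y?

6 paths connect V and C; each must be blocked for d-separation to hold:
Path 1: V ← X → M → C
  X is a fork and X is not conditioned on; M is a chain and M is not conditioned on — no node blocks this path, so it is active.
Path 2: V ← X → M ← S → C
  S is a fork here and S is conditioned on, so the path is blocked at S.
Path 3: V ← X → M ← S → J → Y ← C
  S is a fork here and S is conditioned on, so the path is blocked at S.
Path 4: V ← X → M → J ← S → C
  S is a fork here and S is conditioned on, so the path is blocked at S.
Path 5: V ← X → M → J → Y ← C
  X is a fork and X is not conditioned on; M is a chain and M is not conditioned on; J is a chain and J is not conditioned on; Y is a collider and Y is conditioned on, which opens it — no node blocks this path, so it is active.
Path 6: V ← X → C
  X is a fork and X is not conditioned on — no node blocks this path, so it is active.
Because an active path exists, V and C are not d-separated.

No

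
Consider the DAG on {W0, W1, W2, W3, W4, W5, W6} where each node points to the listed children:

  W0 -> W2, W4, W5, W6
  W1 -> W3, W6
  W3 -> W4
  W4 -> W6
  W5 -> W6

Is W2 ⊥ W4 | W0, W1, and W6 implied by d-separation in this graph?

Yes

5 paths connect W2 and W4; each must be blocked for d-separation to hold:
  1. W2 ← W0 → W5 → W6 ← W1 → W3 → W4 — W0:fork[blocks]; W5:chain[open]; W6:collider[open]; W1:fork[blocks]; W3:chain[open] ⇒ blocked
  2. W2 ← W0 → W5 → W6 ← W4 — W0:fork[blocks]; W5:chain[open]; W6:collider[open] ⇒ blocked
  3. W2 ← W0 → W6 ← W1 → W3 → W4 — W0:fork[blocks]; W6:collider[open]; W1:fork[blocks]; W3:chain[open] ⇒ blocked
  4. W2 ← W0 → W6 ← W4 — W0:fork[blocks]; W6:collider[open] ⇒ blocked
  5. W2 ← W0 → W4 — W0:fork[blocks] ⇒ blocked
Every path is blocked, so W2 and W4 are d-separated given {W0, W1, W6}.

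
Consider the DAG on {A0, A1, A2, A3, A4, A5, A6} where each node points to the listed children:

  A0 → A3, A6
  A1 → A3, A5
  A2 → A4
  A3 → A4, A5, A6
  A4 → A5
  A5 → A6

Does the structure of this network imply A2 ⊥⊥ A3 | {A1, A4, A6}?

No — A2 and A3 are not d-separated given {A1, A4, A6}.

Enumerating the 5 paths from A2 to A3 and testing each for blocking by {A1, A4, A6}:
  1. A2 → A4 → A5 ← A3 — A4:chain[blocks]; A5:collider[open] ⇒ blocked
  2. A2 → A4 → A5 ← A1 → A3 — A4:chain[blocks]; A5:collider[open]; A1:fork[blocks] ⇒ blocked
  3. A2 → A4 → A5 → A6 ← A0 → A3 — A4:chain[blocks]; A5:chain[open]; A6:collider[open]; A0:fork[open] ⇒ blocked
  4. A2 → A4 → A5 → A6 ← A3 — A4:chain[blocks]; A5:chain[open]; A6:collider[open] ⇒ blocked
  5. A2 → A4 ← A3 — A4:collider[open] ⇒ active
Because an active path exists, A2 and A3 are not d-separated.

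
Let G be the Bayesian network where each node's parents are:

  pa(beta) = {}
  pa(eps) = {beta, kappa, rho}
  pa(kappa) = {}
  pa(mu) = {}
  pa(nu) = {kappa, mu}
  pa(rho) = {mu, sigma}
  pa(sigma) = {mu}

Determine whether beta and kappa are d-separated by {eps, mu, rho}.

No

There are 3 undirected paths between beta and kappa; checking each against the conditioning set {eps, mu, rho}:
Path 1: beta → eps ← rho ← mu → nu ← kappa
  rho is a chain here and rho is conditioned on, so the path is blocked at rho.
Path 2: beta → eps ← rho ← sigma ← mu → nu ← kappa
  rho is a chain here and rho is conditioned on, so the path is blocked at rho.
Path 3: beta → eps ← kappa
  eps is a collider and eps is conditioned on, which opens it — no node blocks this path, so it is active.
Since the path beta → eps ← kappa is active, beta and kappa are not d-separated given {eps, mu, rho}.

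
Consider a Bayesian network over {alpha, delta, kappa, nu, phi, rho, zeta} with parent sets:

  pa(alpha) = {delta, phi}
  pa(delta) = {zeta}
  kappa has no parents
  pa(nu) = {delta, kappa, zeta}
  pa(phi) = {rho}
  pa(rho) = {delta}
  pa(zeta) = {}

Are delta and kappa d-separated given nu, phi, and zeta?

There are 2 undirected paths between delta and kappa; checking each against the conditioning set {nu, phi, zeta}:
  1. delta → nu ← kappa — nu:collider[open] ⇒ active
  2. delta ← zeta → nu ← kappa — zeta:fork[blocks]; nu:collider[open] ⇒ blocked
At least one path is unblocked, so d-separation fails.

No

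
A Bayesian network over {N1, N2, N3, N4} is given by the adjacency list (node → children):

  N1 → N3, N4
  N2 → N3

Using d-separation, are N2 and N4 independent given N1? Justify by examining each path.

Yes

Only one path connects N2 and N4:
Path 1: N2 → N3 ← N1 → N4
  N3 is a collider here and neither N3 nor any of its descendants is conditioned on, so the collider stays closed — the path is blocked at N3.
Every path is blocked, so N2 and N4 are d-separated given {N1}.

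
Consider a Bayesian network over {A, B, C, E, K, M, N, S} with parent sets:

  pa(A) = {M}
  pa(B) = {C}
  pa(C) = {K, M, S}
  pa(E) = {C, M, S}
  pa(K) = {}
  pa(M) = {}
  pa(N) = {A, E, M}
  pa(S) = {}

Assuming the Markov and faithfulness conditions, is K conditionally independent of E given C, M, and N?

No

5 paths connect K and E; each must be blocked for d-separation to hold:
Path 1: K → C ← M → A → N ← E
  M is a fork here and M is conditioned on, so the path is blocked at M.
Path 2: K → C ← M → E
  M is a fork here and M is conditioned on, so the path is blocked at M.
Path 3: K → C ← M → N ← E
  M is a fork here and M is conditioned on, so the path is blocked at M.
Path 4: K → C ← S → E
  C is a collider and C is conditioned on, which opens it; S is a fork and S is not conditioned on — no node blocks this path, so it is active.
Path 5: K → C → E
  C is a chain here and C is conditioned on, so the path is blocked at C.
Since the path K → C ← S → E is active, K and E are not d-separated given {C, M, N}.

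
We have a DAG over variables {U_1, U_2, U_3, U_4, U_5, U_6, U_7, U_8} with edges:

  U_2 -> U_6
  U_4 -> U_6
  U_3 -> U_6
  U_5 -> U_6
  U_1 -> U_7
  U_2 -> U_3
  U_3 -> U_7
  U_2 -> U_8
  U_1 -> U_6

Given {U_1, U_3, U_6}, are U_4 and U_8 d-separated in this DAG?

We examine all 3 paths between U_4 and U_8:
Path 1: U_4 → U_6 ← U_2 → U_8
  U_6 is a collider and U_6 is conditioned on, which opens it; U_2 is a fork and U_2 is not conditioned on — no node blocks this path, so it is active.
Path 2: U_4 → U_6 ← U_3 ← U_2 → U_8
  U_3 is a chain here and U_3 is conditioned on, so the path is blocked at U_3.
Path 3: U_4 → U_6 ← U_1 → U_7 ← U_3 ← U_2 → U_8
  U_1 is a fork here and U_1 is conditioned on, so the path is blocked at U_1.
At least one path is unblocked, so d-separation fails.

No — U_4 and U_8 are not d-separated given {U_1, U_3, U_6}.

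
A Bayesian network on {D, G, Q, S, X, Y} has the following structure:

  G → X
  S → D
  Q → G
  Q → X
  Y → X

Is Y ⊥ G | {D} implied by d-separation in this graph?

Yes

2 paths connect Y and G; each must be blocked for d-separation to hold:
Path 1: Y → X ← G
  X is a collider here and neither X nor any of its descendants is conditioned on, so the collider stays closed — the path is blocked at X.
Path 2: Y → X ← Q → G
  X is a collider here and neither X nor any of its descendants is conditioned on, so the collider stays closed — the path is blocked at X.
Every path is blocked, so Y and G are d-separated given {D}.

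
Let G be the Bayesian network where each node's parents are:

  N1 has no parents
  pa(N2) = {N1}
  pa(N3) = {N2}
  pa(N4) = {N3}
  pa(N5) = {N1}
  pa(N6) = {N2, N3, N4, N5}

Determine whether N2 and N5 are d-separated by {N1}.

Yes

4 paths connect N2 and N5; each must be blocked for d-separation to hold:
Path 1: N2 → N6 ← N5
  N6 is a collider here and neither N6 nor any of its descendants is conditioned on, so the collider stays closed — the path is blocked at N6.
Path 2: N2 ← N1 → N5
  N1 is a fork here and N1 is conditioned on, so the path is blocked at N1.
Path 3: N2 → N3 → N4 → N6 ← N5
  N6 is a collider here and neither N6 nor any of its descendants is conditioned on, so the collider stays closed — the path is blocked at N6.
Path 4: N2 → N3 → N6 ← N5
  N6 is a collider here and neither N6 nor any of its descendants is conditioned on, so the collider stays closed — the path is blocked at N6.
Every path is blocked, so N2 and N5 are d-separated given {N1}.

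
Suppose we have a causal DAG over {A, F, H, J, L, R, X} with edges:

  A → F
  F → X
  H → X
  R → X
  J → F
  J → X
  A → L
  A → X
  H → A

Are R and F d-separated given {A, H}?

4 paths connect R and F; each must be blocked for d-separation to hold:
Path 1: R → X ← A → F
  X is a collider here and neither X nor any of its descendants is conditioned on, so the collider stays closed — the path is blocked at X.
Path 2: R → X ← H → A → F
  X is a collider here and neither X nor any of its descendants is conditioned on, so the collider stays closed — the path is blocked at X.
Path 3: R → X ← J → F
  X is a collider here and neither X nor any of its descendants is conditioned on, so the collider stays closed — the path is blocked at X.
Path 4: R → X ← F
  X is a collider here and neither X nor any of its descendants is conditioned on, so the collider stays closed — the path is blocked at X.
Since every path is blocked, d-separation holds.

Yes — R and F are d-separated given {A, H}.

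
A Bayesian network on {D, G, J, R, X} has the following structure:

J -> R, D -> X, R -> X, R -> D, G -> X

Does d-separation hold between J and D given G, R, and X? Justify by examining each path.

2 paths connect J and D; each must be blocked for d-separation to hold:
  1. J → R → D — R:chain[blocks] ⇒ blocked
  2. J → R → X ← D — R:chain[blocks]; X:collider[open] ⇒ blocked
All paths are blocked; J ⊥ D | {G, R, X} holds.

Yes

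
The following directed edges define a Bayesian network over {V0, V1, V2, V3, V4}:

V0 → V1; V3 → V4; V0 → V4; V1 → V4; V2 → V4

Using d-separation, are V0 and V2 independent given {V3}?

Enumerating the 2 paths from V0 to V2 and testing each for blocking by {V3}:
  1. V0 → V1 → V4 ← V2 — V1:chain[open]; V4:collider[blocks] ⇒ blocked
  2. V0 → V4 ← V2 — V4:collider[blocks] ⇒ blocked
Every path is blocked, so V0 and V2 are d-separated given {V3}.

Yes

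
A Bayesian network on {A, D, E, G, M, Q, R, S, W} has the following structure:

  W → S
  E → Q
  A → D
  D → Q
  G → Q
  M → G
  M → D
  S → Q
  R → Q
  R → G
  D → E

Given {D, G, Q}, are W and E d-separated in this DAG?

No

4 paths connect W and E; each must be blocked for d-separation to hold:
Path 1: W → S → Q ← R → G ← M → D → E
  D is a chain here and D is conditioned on, so the path is blocked at D.
Path 2: W → S → Q ← D → E
  D is a fork here and D is conditioned on, so the path is blocked at D.
Path 3: W → S → Q ← G ← M → D → E
  G is a chain here and G is conditioned on, so the path is blocked at G.
Path 4: W → S → Q ← E
  S is a chain and S is not conditioned on; Q is a collider and Q is conditioned on, which opens it — no node blocks this path, so it is active.
Since the path W → S → Q ← E is active, W and E are not d-separated given {D, G, Q}.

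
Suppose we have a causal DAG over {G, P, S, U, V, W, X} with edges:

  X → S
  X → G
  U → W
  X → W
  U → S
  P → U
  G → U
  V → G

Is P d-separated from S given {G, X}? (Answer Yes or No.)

No

There are 3 undirected paths between P and S; checking each against the conditioning set {G, X}:
Path 1: P → U → S
  U is a chain and U is not conditioned on — no node blocks this path, so it is active.
Path 2: P → U → W ← X → S
  W is a collider here and neither W nor any of its descendants is conditioned on, so the collider stays closed — the path is blocked at W.
Path 3: P → U ← G ← X → S
  U is a collider here and neither U nor any of its descendants is conditioned on, so the collider stays closed — the path is blocked at U.
Since the path P → U → S is active, P and S are not d-separated given {G, X}.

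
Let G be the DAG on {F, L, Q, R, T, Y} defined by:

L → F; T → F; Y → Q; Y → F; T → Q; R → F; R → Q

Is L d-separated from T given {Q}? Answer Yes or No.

Enumerating the 3 paths from L to T and testing each for blocking by {Q}:
Path 1: L → F ← Y → Q ← T
  F is a collider here and neither F nor any of its descendants is conditioned on, so the collider stays closed — the path is blocked at F.
Path 2: L → F ← R → Q ← T
  F is a collider here and neither F nor any of its descendants is conditioned on, so the collider stays closed — the path is blocked at F.
Path 3: L → F ← T
  F is a collider here and neither F nor any of its descendants is conditioned on, so the collider stays closed — the path is blocked at F.
Since every path is blocked, d-separation holds.

Yes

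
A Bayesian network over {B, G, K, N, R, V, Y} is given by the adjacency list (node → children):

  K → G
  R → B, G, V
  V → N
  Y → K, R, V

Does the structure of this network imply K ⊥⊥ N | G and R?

No

Enumerating the 4 paths from K to N and testing each for blocking by {G, R}:
Path 1: K → G ← R ← Y → V → N
  R is a chain here and R is conditioned on, so the path is blocked at R.
Path 2: K → G ← R → V → N
  R is a fork here and R is conditioned on, so the path is blocked at R.
Path 3: K ← Y → R → V → N
  R is a chain here and R is conditioned on, so the path is blocked at R.
Path 4: K ← Y → V → N
  Y is a fork and Y is not conditioned on; V is a chain and V is not conditioned on — no node blocks this path, so it is active.
At least one path is unblocked, so d-separation fails.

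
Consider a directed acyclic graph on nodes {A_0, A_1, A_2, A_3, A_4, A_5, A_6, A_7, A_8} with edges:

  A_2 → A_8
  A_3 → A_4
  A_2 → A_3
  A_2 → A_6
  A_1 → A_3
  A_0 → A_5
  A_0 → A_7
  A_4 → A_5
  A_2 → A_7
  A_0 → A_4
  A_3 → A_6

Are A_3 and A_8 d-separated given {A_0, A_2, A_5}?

4 paths connect A_3 and A_8; each must be blocked for d-separation to hold:
  1. A_3 ← A_2 → A_8 — A_2:fork[blocks] ⇒ blocked
  2. A_3 → A_6 ← A_2 → A_8 — A_6:collider[blocks]; A_2:fork[blocks] ⇒ blocked
  3. A_3 → A_4 ← A_0 → A_7 ← A_2 → A_8 — A_4:collider[open]; A_0:fork[blocks]; A_7:collider[blocks]; A_2:fork[blocks] ⇒ blocked
  4. A_3 → A_4 → A_5 ← A_0 → A_7 ← A_2 → A_8 — A_4:chain[open]; A_5:collider[open]; A_0:fork[blocks]; A_7:collider[blocks]; A_2:fork[blocks] ⇒ blocked
Every path is blocked, so A_3 and A_8 are d-separated given {A_0, A_2, A_5}.

Yes — A_3 and A_8 are d-separated given {A_0, A_2, A_5}.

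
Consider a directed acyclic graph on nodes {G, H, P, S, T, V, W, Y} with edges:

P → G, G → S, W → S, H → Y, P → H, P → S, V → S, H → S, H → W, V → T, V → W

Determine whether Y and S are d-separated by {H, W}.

Yes

Enumerating the 5 paths from Y to S and testing each for blocking by {H, W}:
Path 1: Y ← H → S
  H is a fork here and H is conditioned on, so the path is blocked at H.
Path 2: Y ← H ← P → S
  H is a chain here and H is conditioned on, so the path is blocked at H.
Path 3: Y ← H ← P → G → S
  H is a chain here and H is conditioned on, so the path is blocked at H.
Path 4: Y ← H → W ← V → S
  H is a fork here and H is conditioned on, so the path is blocked at H.
Path 5: Y ← H → W → S
  H is a fork here and H is conditioned on, so the path is blocked at H.
Since every path is blocked, d-separation holds.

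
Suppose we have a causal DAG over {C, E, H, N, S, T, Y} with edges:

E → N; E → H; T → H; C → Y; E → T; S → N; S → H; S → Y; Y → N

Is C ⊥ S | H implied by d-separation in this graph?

Enumerating the 4 paths from C to S and testing each for blocking by {H}:
Path 1: C → Y ← S
  Y is a collider here and neither Y nor any of its descendants is conditioned on, so the collider stays closed — the path is blocked at Y.
Path 2: C → Y → N ← S
  N is a collider here and neither N nor any of its descendants is conditioned on, so the collider stays closed — the path is blocked at N.
Path 3: C → Y → N ← E → T → H ← S
  N is a collider here and neither N nor any of its descendants is conditioned on, so the collider stays closed — the path is blocked at N.
Path 4: C → Y → N ← E → H ← S
  N is a collider here and neither N nor any of its descendants is conditioned on, so the collider stays closed — the path is blocked at N.
Since every path is blocked, d-separation holds.

Yes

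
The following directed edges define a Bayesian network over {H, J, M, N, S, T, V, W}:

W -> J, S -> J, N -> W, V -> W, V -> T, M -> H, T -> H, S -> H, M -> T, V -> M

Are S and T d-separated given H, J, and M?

No

Enumerating the 6 paths from S to T and testing each for blocking by {H, J, M}:
Path 1: S → J ← W ← V → T
  J is a collider and J is conditioned on, which opens it; W is a chain and W is not conditioned on; V is a fork and V is not conditioned on — no node blocks this path, so it is active.
Path 2: S → J ← W ← V → M → T
  M is a chain here and M is conditioned on, so the path is blocked at M.
Path 3: S → J ← W ← V → M → H ← T
  M is a chain here and M is conditioned on, so the path is blocked at M.
Path 4: S → H ← T
  H is a collider and H is conditioned on, which opens it — no node blocks this path, so it is active.
Path 5: S → H ← M → T
  M is a fork here and M is conditioned on, so the path is blocked at M.
Path 6: S → H ← M ← V → T
  M is a chain here and M is conditioned on, so the path is blocked at M.
At least one path is unblocked, so d-separation fails.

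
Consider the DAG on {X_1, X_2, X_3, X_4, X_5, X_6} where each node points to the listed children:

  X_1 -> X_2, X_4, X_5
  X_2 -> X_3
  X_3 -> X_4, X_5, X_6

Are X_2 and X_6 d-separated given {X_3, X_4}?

Yes

There are 3 undirected paths between X_2 and X_6; checking each against the conditioning set {X_3, X_4}:
Path 1: X_2 ← X_1 → X_4 ← X_3 → X_6
  X_3 is a fork here and X_3 is conditioned on, so the path is blocked at X_3.
Path 2: X_2 ← X_1 → X_5 ← X_3 → X_6
  X_5 is a collider here and neither X_5 nor any of its descendants is conditioned on, so the collider stays closed — the path is blocked at X_5.
Path 3: X_2 → X_3 → X_6
  X_3 is a chain here and X_3 is conditioned on, so the path is blocked at X_3.
All paths are blocked; X_2 ⊥ X_6 | {X_3, X_4} holds.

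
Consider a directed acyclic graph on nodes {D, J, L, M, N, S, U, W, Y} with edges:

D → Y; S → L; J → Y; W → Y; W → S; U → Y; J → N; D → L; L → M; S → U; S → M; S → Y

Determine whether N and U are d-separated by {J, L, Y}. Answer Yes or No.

5 paths connect N and U; each must be blocked for d-separation to hold:
Path 1: N ← J → Y ← U
  J is a fork here and J is conditioned on, so the path is blocked at J.
Path 2: N ← J → Y ← D → L → M ← S → U
  J is a fork here and J is conditioned on, so the path is blocked at J.
Path 3: N ← J → Y ← D → L ← S → U
  J is a fork here and J is conditioned on, so the path is blocked at J.
Path 4: N ← J → Y ← W → S → U
  J is a fork here and J is conditioned on, so the path is blocked at J.
Path 5: N ← J → Y ← S → U
  J is a fork here and J is conditioned on, so the path is blocked at J.
Since every path is blocked, d-separation holds.

Yes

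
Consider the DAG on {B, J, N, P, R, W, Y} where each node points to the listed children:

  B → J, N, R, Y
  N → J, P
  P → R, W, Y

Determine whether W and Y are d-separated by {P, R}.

Enumerating the 4 paths from W to Y and testing each for blocking by {P, R}:
Path 1: W ← P ← N ← B → Y
  P is a chain here and P is conditioned on, so the path is blocked at P.
Path 2: W ← P ← N → J ← B → Y
  P is a chain here and P is conditioned on, so the path is blocked at P.
Path 3: W ← P → R ← B → Y
  P is a fork here and P is conditioned on, so the path is blocked at P.
Path 4: W ← P → Y
  P is a fork here and P is conditioned on, so the path is blocked at P.
Every path is blocked, so W and Y are d-separated given {P, R}.

Yes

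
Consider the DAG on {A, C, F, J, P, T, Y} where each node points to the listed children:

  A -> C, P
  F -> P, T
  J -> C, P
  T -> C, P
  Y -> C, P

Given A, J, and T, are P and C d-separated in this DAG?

No

We examine all 5 paths between P and C:
Path 1: P ← Y → C
  Y is a fork and Y is not conditioned on — no node blocks this path, so it is active.
Path 2: P ← A → C
  A is a fork here and A is conditioned on, so the path is blocked at A.
Path 3: P ← F → T → C
  T is a chain here and T is conditioned on, so the path is blocked at T.
Path 4: P ← T → C
  T is a fork here and T is conditioned on, so the path is blocked at T.
Path 5: P ← J → C
  J is a fork here and J is conditioned on, so the path is blocked at J.
At least one path is unblocked, so d-separation fails.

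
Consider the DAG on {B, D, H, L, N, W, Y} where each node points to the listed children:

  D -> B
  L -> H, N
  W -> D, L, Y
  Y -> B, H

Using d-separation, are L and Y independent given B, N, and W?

Yes — L and Y are d-separated given {B, N, W}.

Enumerating the 3 paths from L to Y and testing each for blocking by {B, N, W}:
Path 1: L ← W → D → B ← Y
  W is a fork here and W is conditioned on, so the path is blocked at W.
Path 2: L ← W → Y
  W is a fork here and W is conditioned on, so the path is blocked at W.
Path 3: L → H ← Y
  H is a collider here and neither H nor any of its descendants is conditioned on, so the collider stays closed — the path is blocked at H.
Since every path is blocked, d-separation holds.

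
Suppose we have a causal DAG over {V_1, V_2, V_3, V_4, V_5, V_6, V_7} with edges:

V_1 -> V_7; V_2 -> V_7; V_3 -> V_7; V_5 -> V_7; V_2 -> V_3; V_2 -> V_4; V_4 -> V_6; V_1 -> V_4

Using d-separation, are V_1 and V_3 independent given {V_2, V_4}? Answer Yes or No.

We examine all 4 paths between V_1 and V_3:
Path 1: V_1 → V_4 ← V_2 → V_3
  V_2 is a fork here and V_2 is conditioned on, so the path is blocked at V_2.
Path 2: V_1 → V_4 ← V_2 → V_7 ← V_3
  V_2 is a fork here and V_2 is conditioned on, so the path is blocked at V_2.
Path 3: V_1 → V_7 ← V_2 → V_3
  V_7 is a collider here and neither V_7 nor any of its descendants is conditioned on, so the collider stays closed — the path is blocked at V_7.
Path 4: V_1 → V_7 ← V_3
  V_7 is a collider here and neither V_7 nor any of its descendants is conditioned on, so the collider stays closed — the path is blocked at V_7.
All paths are blocked; V_1 ⊥ V_3 | {V_2, V_4} holds.

Yes — V_1 and V_3 are d-separated given {V_2, V_4}.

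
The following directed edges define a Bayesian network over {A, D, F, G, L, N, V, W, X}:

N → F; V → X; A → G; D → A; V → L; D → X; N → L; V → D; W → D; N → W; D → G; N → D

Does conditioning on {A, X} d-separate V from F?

No

5 paths connect V and F; each must be blocked for d-separation to hold:
  1. V → D ← W ← N → F — D:collider[open]; W:chain[open]; N:fork[open] ⇒ active
  2. V → D ← N → F — D:collider[open]; N:fork[open] ⇒ active
  3. V → X ← D ← W ← N → F — X:collider[open]; D:chain[open]; W:chain[open]; N:fork[open] ⇒ active
  4. V → X ← D ← N → F — X:collider[open]; D:chain[open]; N:fork[open] ⇒ active
  5. V → L ← N → F — L:collider[blocks]; N:fork[open] ⇒ blocked
At least one path is unblocked, so d-separation fails.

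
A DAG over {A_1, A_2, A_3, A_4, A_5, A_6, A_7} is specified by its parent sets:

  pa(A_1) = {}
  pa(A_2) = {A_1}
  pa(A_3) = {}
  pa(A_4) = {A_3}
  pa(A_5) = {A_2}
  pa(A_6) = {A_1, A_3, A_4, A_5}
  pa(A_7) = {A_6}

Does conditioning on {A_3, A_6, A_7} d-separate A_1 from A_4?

We examine all 4 paths between A_1 and A_4:
Path 1: A_1 → A_6 ← A_4
  A_6 is a collider and A_6 is conditioned on, which opens it — no node blocks this path, so it is active.
Path 2: A_1 → A_6 ← A_3 → A_4
  A_3 is a fork here and A_3 is conditioned on, so the path is blocked at A_3.
Path 3: A_1 → A_2 → A_5 → A_6 ← A_4
  A_2 is a chain and A_2 is not conditioned on; A_5 is a chain and A_5 is not conditioned on; A_6 is a collider and A_6 is conditioned on, which opens it — no node blocks this path, so it is active.
Path 4: A_1 → A_2 → A_5 → A_6 ← A_3 → A_4
  A_3 is a fork here and A_3 is conditioned on, so the path is blocked at A_3.
Because an active path exists, A_1 and A_4 are not d-separated.

No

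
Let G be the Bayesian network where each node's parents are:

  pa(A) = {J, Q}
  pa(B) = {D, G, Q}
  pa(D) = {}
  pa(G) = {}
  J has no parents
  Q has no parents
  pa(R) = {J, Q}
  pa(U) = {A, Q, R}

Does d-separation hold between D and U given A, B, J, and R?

We examine all 5 paths between D and U:
Path 1: D → B ← Q → A ← J → R → U
  J is a fork here and J is conditioned on, so the path is blocked at J.
Path 2: D → B ← Q → A → U
  A is a chain here and A is conditioned on, so the path is blocked at A.
Path 3: D → B ← Q → U
  B is a collider and B is conditioned on, which opens it; Q is a fork and Q is not conditioned on — no node blocks this path, so it is active.
Path 4: D → B ← Q → R ← J → A → U
  J is a fork here and J is conditioned on, so the path is blocked at J.
Path 5: D → B ← Q → R → U
  R is a chain here and R is conditioned on, so the path is blocked at R.
Since the path D → B ← Q → U is active, D and U are not d-separated given {A, B, J, R}.

No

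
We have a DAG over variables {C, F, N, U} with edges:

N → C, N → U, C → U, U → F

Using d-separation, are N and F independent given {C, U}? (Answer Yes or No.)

We examine all 2 paths between N and F:
Path 1: N → U → F
  U is a chain here and U is conditioned on, so the path is blocked at U.
Path 2: N → C → U → F
  C is a chain here and C is conditioned on, so the path is blocked at C.
Every path is blocked, so N and F are d-separated given {C, U}.

Yes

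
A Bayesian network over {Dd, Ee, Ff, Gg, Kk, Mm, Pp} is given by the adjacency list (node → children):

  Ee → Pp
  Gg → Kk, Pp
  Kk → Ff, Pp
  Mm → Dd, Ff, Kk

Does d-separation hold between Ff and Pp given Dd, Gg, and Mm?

No

Enumerating the 4 paths from Ff to Pp and testing each for blocking by {Dd, Gg, Mm}:
Path 1: Ff ← Kk → Pp
  Kk is a fork and Kk is not conditioned on — no node blocks this path, so it is active.
Path 2: Ff ← Kk ← Gg → Pp
  Gg is a fork here and Gg is conditioned on, so the path is blocked at Gg.
Path 3: Ff ← Mm → Kk → Pp
  Mm is a fork here and Mm is conditioned on, so the path is blocked at Mm.
Path 4: Ff ← Mm → Kk ← Gg → Pp
  Mm is a fork here and Mm is conditioned on, so the path is blocked at Mm.
Because an active path exists, Ff and Pp are not d-separated.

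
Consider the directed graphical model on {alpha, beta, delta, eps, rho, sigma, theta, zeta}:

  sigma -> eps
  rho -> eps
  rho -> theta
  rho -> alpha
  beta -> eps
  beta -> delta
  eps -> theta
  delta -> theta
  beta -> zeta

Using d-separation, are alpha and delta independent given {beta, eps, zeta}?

Yes

We examine all 4 paths between alpha and delta:
Path 1: alpha ← rho → theta ← delta
  theta is a collider here and neither theta nor any of its descendants is conditioned on, so the collider stays closed — the path is blocked at theta.
Path 2: alpha ← rho → theta ← eps ← beta → delta
  theta is a collider here and neither theta nor any of its descendants is conditioned on, so the collider stays closed — the path is blocked at theta.
Path 3: alpha ← rho → eps ← beta → delta
  beta is a fork here and beta is conditioned on, so the path is blocked at beta.
Path 4: alpha ← rho → eps → theta ← delta
  eps is a chain here and eps is conditioned on, so the path is blocked at eps.
Since every path is blocked, d-separation holds.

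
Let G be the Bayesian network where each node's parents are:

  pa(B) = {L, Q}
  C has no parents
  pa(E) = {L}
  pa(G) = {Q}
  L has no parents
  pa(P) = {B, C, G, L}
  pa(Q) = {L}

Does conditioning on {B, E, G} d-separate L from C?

We examine all 5 paths between L and C:
Path 1: L → Q → G → P ← C
  G is a chain here and G is conditioned on, so the path is blocked at G.
Path 2: L → Q → B → P ← C
  B is a chain here and B is conditioned on, so the path is blocked at B.
Path 3: L → P ← C
  P is a collider here and neither P nor any of its descendants is conditioned on, so the collider stays closed — the path is blocked at P.
Path 4: L → B ← Q → G → P ← C
  G is a chain here and G is conditioned on, so the path is blocked at G.
Path 5: L → B → P ← C
  B is a chain here and B is conditioned on, so the path is blocked at B.
Every path is blocked, so L and C are d-separated given {B, E, G}.

Yes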